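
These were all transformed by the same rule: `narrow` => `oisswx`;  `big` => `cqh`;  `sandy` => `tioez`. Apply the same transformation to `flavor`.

The shift depends on letter class: consonant n→o is +1, but vowel a→i is +8. Vowels shift forward by 8 and consonants shift forward by 1.
On flavor: f(cons)+1=g, l(cons)+1=m, a(vowel)+8=i, v(cons)+1=w, o(vowel)+8=w, r(cons)+1=s.

gmiwws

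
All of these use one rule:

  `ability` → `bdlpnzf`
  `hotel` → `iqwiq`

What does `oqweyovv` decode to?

notation

In ability: a→b is +1, b→d is +2, i→l is +3, l→p is +4 — the shift increases by 1 each position. The shift increases by 1 at each position, starting from +1: 1, 2, 3, ….
Undoing it on oqweyovv: o−1=n, q−2=o, w−3=t, e−4=a, y−5=t, o−6=i, v−7=o, v−8=n.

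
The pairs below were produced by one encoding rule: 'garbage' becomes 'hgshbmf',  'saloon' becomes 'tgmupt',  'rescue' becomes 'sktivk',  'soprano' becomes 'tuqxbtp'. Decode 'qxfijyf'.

precise

Shifts by position in garbage: pos 0: g→h (+1), pos 1: a→g (+6), pos 2: r→s (+1), pos 3: b→h (+6) — repeating every 2. The shifts repeat in a cycle of length 2: positions 0,1,… shift by +1, +6, then the pattern repeats.
Undoing it on qxfijyf: q−1=p, x−6=r, f−1=e, i−6=c, j−1=i, y−6=s, f−1=e.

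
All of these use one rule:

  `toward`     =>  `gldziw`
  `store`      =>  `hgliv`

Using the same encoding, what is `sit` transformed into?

hrg

Each pair mirrors across the alphabet (t↔g, o↔l, w↔d): positions sum to 25. Letters are reflected about the middle of the alphabet (position → 25−position): Atbash.
On sit: s↔h, i↔r, t↔g.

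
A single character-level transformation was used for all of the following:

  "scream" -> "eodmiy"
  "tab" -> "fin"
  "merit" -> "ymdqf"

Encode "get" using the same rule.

smf

The shift depends on letter class: consonant s→e is +12, but vowel e→m is +8. Vowels shift forward by 8 and consonants shift forward by 12.
For get: g(cons)+12=s, e(vowel)+8=m, t(cons)+12=f.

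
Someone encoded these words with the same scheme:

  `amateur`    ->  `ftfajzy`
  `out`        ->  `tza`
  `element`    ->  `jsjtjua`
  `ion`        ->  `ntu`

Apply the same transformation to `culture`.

Vowels shift forward by 5 and consonants shift forward by 7.
For culture: c(cons)+7=j, u(vowel)+5=z, l(cons)+7=s, t(cons)+7=a, u(vowel)+5=z, r(cons)+7=y, e(vowel)+5=j.

jzsazyj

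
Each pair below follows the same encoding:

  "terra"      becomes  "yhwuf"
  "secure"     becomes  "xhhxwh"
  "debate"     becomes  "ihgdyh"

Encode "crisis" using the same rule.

hunvnv

Shifts by position in terra: pos 0: t→y (+5), pos 1: e→h (+3), pos 2: r→w (+5), pos 3: r→u (+3) — repeating every 2. The shifts repeat in a cycle of length 2: positions 0,1,… shift by +5, +3, then the pattern repeats.
On crisis: c+5=h, r+3=u, i+5=n, s+3=v, i+5=n, s+3=v.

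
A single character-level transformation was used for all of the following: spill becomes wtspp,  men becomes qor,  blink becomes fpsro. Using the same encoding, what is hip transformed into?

The shift depends on letter class: consonant s→w is +4, but vowel i→s is +10. Two shifts are in play — +10 for a/e/i/o/u, +4 for every other letter.
For hip: h(cons)+4=l, i(vowel)+10=s, p(cons)+4=t.

lst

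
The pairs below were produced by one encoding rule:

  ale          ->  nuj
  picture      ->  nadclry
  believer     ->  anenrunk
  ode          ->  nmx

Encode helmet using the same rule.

cnvunq

The output letters match the input read backwards, each shifted +9: ale reversed is ela. The word is reversed, then every letter is shifted forward by 9.
On helmet: reverse → temleh; then shift: t+9=c, e+9=n, m+9=v, l+9=u, e+9=n, h+9=q.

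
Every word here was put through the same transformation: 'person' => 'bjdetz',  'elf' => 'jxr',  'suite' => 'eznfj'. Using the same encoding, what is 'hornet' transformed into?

Vowels shift forward by 5 and consonants shift forward by 12.
Applying it to hornet: h(cons)+12=t, o(vowel)+5=t, r(cons)+12=d, n(cons)+12=z, e(vowel)+5=j, t(cons)+12=f.

ttdzjf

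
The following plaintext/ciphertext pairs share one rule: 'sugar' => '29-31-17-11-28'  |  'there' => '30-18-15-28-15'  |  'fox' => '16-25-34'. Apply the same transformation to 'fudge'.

16-31-14-17-15

s is letter #19 and maps to 29: an offset of 10. The number is (letter's place in the alphabet, a=1) + 10.
For fudge: f=6→16, u=21→31, d=4→14, g=7→17, e=5→15.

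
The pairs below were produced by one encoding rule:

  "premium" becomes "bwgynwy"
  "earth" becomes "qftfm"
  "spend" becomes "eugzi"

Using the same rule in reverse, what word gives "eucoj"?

Shifts by position in premium: pos 0: p→b (+12), pos 1: r→w (+5), pos 2: e→g (+2), pos 3: m→y (+12), pos 4: i→n (+5), pos 5: u→w (+2) — repeating every 3. The shifts repeat in a cycle of length 3: positions 0,1,… shift by +12, +5, +2, then the pattern repeats.
Undoing it on eucoj: e−12=s, u−5=p, c−2=a, o−12=c, j−5=e.

space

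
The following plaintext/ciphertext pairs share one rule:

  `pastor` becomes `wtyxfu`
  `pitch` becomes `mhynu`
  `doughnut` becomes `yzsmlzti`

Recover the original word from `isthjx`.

Read the word backwards and shift each letter +5.
Decoding isthjx: shift back: i−5=d, s−5=n, t−5=o, h−5=c, j−5=e, x−5=s → dnoces; then reverse → second.

second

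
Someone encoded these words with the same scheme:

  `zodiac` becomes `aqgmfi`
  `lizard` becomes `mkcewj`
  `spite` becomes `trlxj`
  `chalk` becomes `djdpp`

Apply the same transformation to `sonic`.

tqqmh

In zodiac: z→a is +1, o→q is +2, d→g is +3, i→m is +4 — the shift increases by 1 each position. Each letter shifts forward by (position + 1), i.e. 1, 2, 3, … — the shift grows by one for each successive letter.
For sonic: s+1=t, o+2=q, n+3=q, i+4=m, c+5=h.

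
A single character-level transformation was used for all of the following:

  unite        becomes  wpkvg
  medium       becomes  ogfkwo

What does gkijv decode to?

Each letter is shifted forward by 2 in the alphabet (a Caesar shift of +2).
Reversing it on gkijv: g−2=e, k−2=i, i−2=g, j−2=h, v−2=t.

eight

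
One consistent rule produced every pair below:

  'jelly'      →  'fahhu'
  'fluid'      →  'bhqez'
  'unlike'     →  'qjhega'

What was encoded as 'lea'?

pie

Compare letters: j→f is +22, e→a is +22, l→h is +22 — a constant shift. Each letter is shifted forward by 22 in the alphabet (a Caesar shift of +22).
Decoding lea: l−22=p, e−22=i, a−22=e.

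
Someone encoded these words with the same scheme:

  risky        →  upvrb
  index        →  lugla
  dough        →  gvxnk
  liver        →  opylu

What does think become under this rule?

wolun

Shifts by position in risky: pos 0: r→u (+3), pos 1: i→p (+7), pos 2: s→v (+3), pos 3: k→r (+7) — repeating every 2. A repeating key of period 2 is used — shifts +3, +7 over and over.
On think: t+3=w, h+7=o, i+3=l, n+7=u, k+3=n.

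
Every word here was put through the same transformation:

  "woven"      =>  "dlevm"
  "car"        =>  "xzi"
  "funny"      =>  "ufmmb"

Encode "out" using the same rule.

lfg

Letters are reflected about the middle of the alphabet (position → 25−position): Atbash.
On out: o↔l, u↔f, t↔g.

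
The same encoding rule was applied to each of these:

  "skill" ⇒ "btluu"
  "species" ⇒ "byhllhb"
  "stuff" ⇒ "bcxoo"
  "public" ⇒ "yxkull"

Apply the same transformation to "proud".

The shift depends on letter class: consonant s→b is +9, but vowel i→l is +3. Two shifts are in play — +3 for a/e/i/o/u, +9 for every other letter.
Applying it to proud: p(cons)+9=y, r(cons)+9=a, o(vowel)+3=r, u(vowel)+3=x, d(cons)+9=m.

yarxm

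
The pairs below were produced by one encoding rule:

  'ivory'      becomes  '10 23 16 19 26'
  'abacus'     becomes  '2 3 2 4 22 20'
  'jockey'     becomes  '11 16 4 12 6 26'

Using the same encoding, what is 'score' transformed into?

20 4 16 19 6

Each letter is replaced by its alphabet position (a=1..z=26) + 1.
On score: s=19→20, c=3→4, o=15→16, r=18→19, e=5→6.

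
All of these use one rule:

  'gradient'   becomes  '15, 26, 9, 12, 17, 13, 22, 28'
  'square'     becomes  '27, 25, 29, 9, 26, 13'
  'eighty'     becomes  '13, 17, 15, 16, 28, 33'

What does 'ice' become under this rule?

17, 11, 13

g is letter #7 and maps to 15: an offset of 8. The number is (letter's place in the alphabet, a=1) + 8.
Applying it to ice: i=9→17, c=3→11, e=5→13.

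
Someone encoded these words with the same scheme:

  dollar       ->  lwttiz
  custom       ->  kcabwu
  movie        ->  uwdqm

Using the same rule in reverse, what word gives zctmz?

ruler

Compare letters: d→l is +8, o→w is +8, l→t is +8 — a constant shift. This is a Caesar cipher with shift 8.
Decoding zctmz: z−8=r, c−8=u, t−8=l, m−8=e, z−8=r.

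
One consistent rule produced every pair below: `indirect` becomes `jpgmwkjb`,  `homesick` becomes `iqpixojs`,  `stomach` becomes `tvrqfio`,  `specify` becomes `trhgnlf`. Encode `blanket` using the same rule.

cndrpka

In indirect: i→j is +1, n→p is +2, d→g is +3, i→m is +4 — the shift increases by 1 each position. Letter i (0-indexed) is shifted by i+1, so successive shifts are 1, 2, 3, ….
Applying it to blanket: b+1=c, l+2=n, a+3=d, n+4=r, k+5=p, e+6=k, t+7=a.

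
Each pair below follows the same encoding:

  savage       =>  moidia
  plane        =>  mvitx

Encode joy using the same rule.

gwr

The output letters match the input read backwards, each shifted +8: savage reversed is egavas. The word is reversed, then every letter is shifted forward by 8.
For joy: reverse → yoj; then shift: y+8=g, o+8=w, j+8=r.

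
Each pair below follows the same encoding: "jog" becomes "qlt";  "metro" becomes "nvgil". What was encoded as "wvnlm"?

Each pair mirrors across the alphabet (j↔q, o↔l, g↔t): positions sum to 25. Letters are reflected about the middle of the alphabet (position → 25−position): Atbash.
Decoding wvnlm: w↔d, v↔e, n↔m, l↔o, m↔n.

demon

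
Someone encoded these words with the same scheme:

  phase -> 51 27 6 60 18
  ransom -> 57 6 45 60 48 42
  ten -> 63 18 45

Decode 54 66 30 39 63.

quilt

p(#16)→51 and h(#8)→27: differences scale by 3, so n = 3·pos + 3. Each letter becomes 3×(its alphabet position, a=1..z=26) + 3.
Decoding 54 66 30 39 63: 54→(54−3)÷3=17=q, 66→(66−3)÷3=21=u, 30→(30−3)÷3=9=i, 39→(39−3)÷3=12=l, 63→(63−3)÷3=20=t.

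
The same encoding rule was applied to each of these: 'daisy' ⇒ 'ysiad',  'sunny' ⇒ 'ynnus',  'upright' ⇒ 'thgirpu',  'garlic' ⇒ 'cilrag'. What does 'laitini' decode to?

initial

The output letters match the input read backwards: daisy reversed is ysiad. The word is simply reversed.
Undoing it on laitini: then reverse → initial.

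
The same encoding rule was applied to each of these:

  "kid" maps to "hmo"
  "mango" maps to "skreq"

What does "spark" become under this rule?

The output letters match the input read backwards, each shifted +4: kid reversed is dik. The word is reversed, then every letter is shifted forward by 4.
On spark: reverse → kraps; then shift: k+4=o, r+4=v, a+4=e, p+4=t, s+4=w.

ovetw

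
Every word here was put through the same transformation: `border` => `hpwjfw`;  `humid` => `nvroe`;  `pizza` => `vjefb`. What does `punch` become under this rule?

Shifts by position in border: pos 0: b→h (+6), pos 1: o→p (+1), pos 2: r→w (+5), pos 3: d→j (+6), pos 4: e→f (+1), pos 5: r→w (+5) — repeating every 3. A repeating key of period 3 is used — shifts +6, +1, +5 over and over.
Applying it to punch: p+6=v, u+1=v, n+5=s, c+6=i, h+1=i.

vvsii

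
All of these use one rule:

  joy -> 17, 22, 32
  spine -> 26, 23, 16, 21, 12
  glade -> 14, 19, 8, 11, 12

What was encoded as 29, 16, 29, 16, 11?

vivid

The number is (letter's place in the alphabet, a=1) + 7.
Reversing it on 29, 16, 29, 16, 11: 29→(29−7)÷1=22=v, 16→(16−7)÷1=9=i, 29→(29−7)÷1=22=v, 16→(16−7)÷1=9=i, 11→(11−7)÷1=4=d.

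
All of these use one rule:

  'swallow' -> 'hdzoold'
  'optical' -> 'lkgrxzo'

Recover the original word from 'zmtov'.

Letters are reflected about the middle of the alphabet (position → 25−position): Atbash.
Decoding zmtov: z↔a, m↔n, t↔g, o↔l, v↔e.

angle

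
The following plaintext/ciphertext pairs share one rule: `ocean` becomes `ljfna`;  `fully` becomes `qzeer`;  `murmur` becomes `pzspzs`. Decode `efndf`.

lease

Each letter's alphabet position (a=0..z=25) is mapped through 11·x+13 mod 26 — an affine cipher.
Decoding efndf: e(4)→19·(4−13)≡11=l; f(5)→19·(5−13)≡4=e; n(13)→19·(13−13)≡0=a; d(3)→19·(3−13)≡18=s; f(5)→19·(5−13)≡4=e (all mod 26).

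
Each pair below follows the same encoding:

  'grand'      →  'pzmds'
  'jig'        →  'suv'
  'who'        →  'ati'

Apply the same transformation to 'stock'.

Two steps: reverse the string, then apply a Caesar shift of +12.
For stock: reverse → kcots; then shift: k+12=w, c+12=o, o+12=a, t+12=f, s+12=e.

woafe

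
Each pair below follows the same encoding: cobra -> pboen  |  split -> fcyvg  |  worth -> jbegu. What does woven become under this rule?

jbira

Compare letters: c→p is +13, o→b is +13, b→o is +13 — a constant shift. This is a Caesar cipher with shift 13.
For woven: w+13=j, o+13=b, v+13=i, e+13=r, n+13=a.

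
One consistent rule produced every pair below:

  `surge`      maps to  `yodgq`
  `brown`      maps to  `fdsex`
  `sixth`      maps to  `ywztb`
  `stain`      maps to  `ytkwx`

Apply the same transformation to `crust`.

s(18)→y(24) and u(20)→o(14) fit y≡21x+10 (mod 26); the inverse of 21 mod 26 is 5. Treating letters as 0–25, the rule is x ↦ 21x + 10 (mod 26).
Applying it to crust: c(2)→21·2+10≡0=a; r(17)→21·17+10≡3=d; u(20)→21·20+10≡14=o; s(18)→21·18+10≡24=y; t(19)→21·19+10≡19=t (all mod 26).

adoyt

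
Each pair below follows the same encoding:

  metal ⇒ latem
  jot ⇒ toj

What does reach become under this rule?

It's just the letters in reverse order.
On reach: reverse → hcaer.

hcaer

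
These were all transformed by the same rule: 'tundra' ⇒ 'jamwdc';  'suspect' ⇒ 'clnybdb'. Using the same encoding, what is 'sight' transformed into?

The output letters match the input read backwards, each shifted +9: tundra reversed is ardnut. Two steps: reverse the string, then apply a Caesar shift of +9.
For sight: reverse → thgis; then shift: t+9=c, h+9=q, g+9=p, i+9=r, s+9=b.

cqprb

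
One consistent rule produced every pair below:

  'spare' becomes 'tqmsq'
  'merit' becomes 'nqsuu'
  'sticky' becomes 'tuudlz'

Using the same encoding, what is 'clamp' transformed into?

The rule splits by letter class: vowels +12, consonants +1.
For clamp: c(cons)+1=d, l(cons)+1=m, a(vowel)+12=m, m(cons)+1=n, p(cons)+1=q.

dmmnq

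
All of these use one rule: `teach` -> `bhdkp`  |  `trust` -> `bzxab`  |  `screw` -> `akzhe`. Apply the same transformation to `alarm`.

dtdzu

The shift depends on letter class: consonant t→b is +8, but vowel e→h is +3. Two shifts are in play — +3 for a/e/i/o/u, +8 for every other letter.
For alarm: a(vowel)+3=d, l(cons)+8=t, a(vowel)+3=d, r(cons)+8=z, m(cons)+8=u.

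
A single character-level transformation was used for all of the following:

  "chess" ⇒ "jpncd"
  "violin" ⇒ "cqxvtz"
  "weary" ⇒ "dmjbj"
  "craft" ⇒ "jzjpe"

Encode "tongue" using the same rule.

The shift increases by 1 at each position, starting from +7: 7, 8, 9, ….
Applying it to tongue: t+7=a, o+8=w, n+9=w, g+10=q, u+11=f, e+12=q.

awwqfq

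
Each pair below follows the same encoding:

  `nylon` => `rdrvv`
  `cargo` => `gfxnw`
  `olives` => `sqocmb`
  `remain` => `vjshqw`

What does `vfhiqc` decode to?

rabbit

The shift increases by 1 at each position, starting from +4: 4, 5, 6, ….
Reversing it on vfhiqc: v−4=r, f−5=a, h−6=b, i−7=b, q−8=i, c−9=t.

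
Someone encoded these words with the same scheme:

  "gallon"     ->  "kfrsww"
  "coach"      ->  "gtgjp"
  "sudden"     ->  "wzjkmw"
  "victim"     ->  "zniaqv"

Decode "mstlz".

In gallon: g→k is +4, a→f is +5, l→r is +6, l→s is +7 — the shift increases by 1 each position. Each letter shifts forward by (position + 4), i.e. 4, 5, 6, … — the shift grows by one for each successive letter.
Decoding mstlz: m−4=i, s−5=n, t−6=n, l−7=e, z−8=r.

inner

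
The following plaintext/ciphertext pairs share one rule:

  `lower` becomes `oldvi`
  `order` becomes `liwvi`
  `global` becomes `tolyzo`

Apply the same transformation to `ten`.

gvm

This is the alphabet-reversal cipher (Atbash): a becomes z, b becomes y, etc.
Applying it to ten: t↔g, e↔v, n↔m.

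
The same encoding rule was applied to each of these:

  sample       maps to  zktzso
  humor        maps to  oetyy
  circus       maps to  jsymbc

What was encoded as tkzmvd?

mascot

A repeating key of period 2 is used — shifts +7, +10 over and over.
Undoing it on tkzmvd: t−7=m, k−10=a, z−7=s, m−10=c, v−7=o, d−10=t.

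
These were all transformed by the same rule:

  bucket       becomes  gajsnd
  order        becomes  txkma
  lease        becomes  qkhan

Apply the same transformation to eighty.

In bucket: b→g is +5, u→a is +6, c→j is +7, k→s is +8 — the shift increases by 1 each position. The shift increases by 1 at each position, starting from +5: 5, 6, 7, ….
Applying it to eighty: e+5=j, i+6=o, g+7=n, h+8=p, t+9=c, y+10=i.

jonpci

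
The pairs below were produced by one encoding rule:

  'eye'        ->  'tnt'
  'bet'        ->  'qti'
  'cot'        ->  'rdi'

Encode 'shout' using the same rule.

Compare letters: e→t is +15, y→n is +15, e→t is +15 — a constant shift. It's a constant shift of +15 (ROT15).
Applying it to shout: s+15=h, h+15=w, o+15=d, u+15=j, t+15=i.

hwdji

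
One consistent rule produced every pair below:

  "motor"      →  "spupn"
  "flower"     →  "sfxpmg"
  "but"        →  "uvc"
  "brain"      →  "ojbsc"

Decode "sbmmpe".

The output letters match the input read backwards, each shifted +1: motor reversed is rotom. Two steps: reverse the string, then apply a Caesar shift of +1.
Undoing it on sbmmpe: shift back: s−1=r, b−1=a, m−1=l, m−1=l, p−1=o, e−1=d → rallod; then reverse → dollar.

dollar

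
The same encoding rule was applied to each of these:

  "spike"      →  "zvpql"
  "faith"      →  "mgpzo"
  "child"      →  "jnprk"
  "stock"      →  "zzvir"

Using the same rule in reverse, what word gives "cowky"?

Shifts by position in spike: pos 0: s→z (+7), pos 1: p→v (+6), pos 2: i→p (+7), pos 3: k→q (+6) — repeating every 2. The shifts repeat in a cycle of length 2: positions 0,1,… shift by +7, +6, then the pattern repeats.
Decoding cowky: c−7=v, o−6=i, w−7=p, k−6=e, y−7=r.

viper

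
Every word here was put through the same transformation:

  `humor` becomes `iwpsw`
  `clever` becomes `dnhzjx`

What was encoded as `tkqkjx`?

singer

The shift increases by 1 at each position, starting from +1: 1, 2, 3, ….
Undoing it on tkqkjx: t−1=s, k−2=i, q−3=n, k−4=g, j−5=e, x−6=r.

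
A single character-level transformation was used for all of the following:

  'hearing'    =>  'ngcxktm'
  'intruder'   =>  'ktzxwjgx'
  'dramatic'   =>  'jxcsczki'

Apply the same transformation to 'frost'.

lxqyz

The shift depends on letter class: consonant h→n is +6, but vowel e→g is +2. Two shifts are in play — +2 for a/e/i/o/u, +6 for every other letter.
On frost: f(cons)+6=l, r(cons)+6=x, o(vowel)+2=q, s(cons)+6=y, t(cons)+6=z.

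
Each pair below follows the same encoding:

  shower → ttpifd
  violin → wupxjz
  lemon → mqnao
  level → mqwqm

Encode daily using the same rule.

Shifts by position in shower: pos 0: s→t (+1), pos 1: h→t (+12), pos 2: o→p (+1), pos 3: w→i (+12) — repeating every 2. The shifts repeat in a cycle of length 2: positions 0,1,… shift by +1, +12, then the pattern repeats.
For daily: d+1=e, a+12=m, i+1=j, l+12=x, y+1=z.

emjxz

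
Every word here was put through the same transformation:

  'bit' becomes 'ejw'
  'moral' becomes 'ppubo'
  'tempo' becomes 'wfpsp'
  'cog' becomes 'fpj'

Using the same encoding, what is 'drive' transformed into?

The rule splits by letter class: vowels +1, consonants +3.
For drive: d(cons)+3=g, r(cons)+3=u, i(vowel)+1=j, v(cons)+3=y, e(vowel)+1=f.

gujyf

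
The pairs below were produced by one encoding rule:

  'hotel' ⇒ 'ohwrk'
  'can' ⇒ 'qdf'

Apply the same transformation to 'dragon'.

The output letters match the input read backwards, each shifted +3: hotel reversed is letoh. Read the word backwards and shift each letter +3.
For dragon: reverse → nogard; then shift: n+3=q, o+3=r, g+3=j, a+3=d, r+3=u, d+3=g.

qrjdug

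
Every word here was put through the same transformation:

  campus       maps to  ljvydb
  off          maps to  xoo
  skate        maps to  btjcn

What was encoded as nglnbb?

Compare letters: c→l is +9, a→j is +9, m→v is +9 — a constant shift. This is a Caesar cipher with shift 9.
Reversing it on nglnbb: n−9=e, g−9=x, l−9=c, n−9=e, b−9=s, b−9=s.

excess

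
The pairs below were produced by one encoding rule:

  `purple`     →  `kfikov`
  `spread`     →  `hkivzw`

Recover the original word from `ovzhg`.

Each letter is replaced by its mirror in the alphabet: a↔z, b↔y, c↔x, and so on (the Atbash cipher).
Decoding ovzhg: o↔l, v↔e, z↔a, h↔s, g↔t.

least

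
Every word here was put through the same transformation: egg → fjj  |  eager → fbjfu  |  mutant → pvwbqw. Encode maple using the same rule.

pbsof

The shift depends on letter class: consonant g→j is +3, but vowel e→f is +1. The rule splits by letter class: vowels +1, consonants +3.
On maple: m(cons)+3=p, a(vowel)+1=b, p(cons)+3=s, l(cons)+3=o, e(vowel)+1=f.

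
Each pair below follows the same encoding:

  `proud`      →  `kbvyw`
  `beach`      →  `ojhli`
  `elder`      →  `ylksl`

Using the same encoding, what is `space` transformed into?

The output letters match the input read backwards, each shifted +7: proud reversed is duorp. Read the word backwards and shift each letter +7.
Applying it to space: reverse → ecaps; then shift: e+7=l, c+7=j, a+7=h, p+7=w, s+7=z.

ljhwz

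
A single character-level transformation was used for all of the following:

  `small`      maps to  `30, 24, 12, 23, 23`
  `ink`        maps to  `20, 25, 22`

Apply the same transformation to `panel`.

s is letter #19 and maps to 30: an offset of 11. The number is (letter's place in the alphabet, a=1) + 11.
For panel: p=16→27, a=1→12, n=14→25, e=5→16, l=12→23.

27, 12, 25, 16, 23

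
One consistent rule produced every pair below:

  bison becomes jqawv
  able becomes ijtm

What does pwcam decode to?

house

Compare letters: b→j is +8, i→q is +8, s→a is +8 — a constant shift. It's a constant shift of +8 (ROT8).
Reversing it on pwcam: p−8=h, w−8=o, c−8=u, a−8=s, m−8=e.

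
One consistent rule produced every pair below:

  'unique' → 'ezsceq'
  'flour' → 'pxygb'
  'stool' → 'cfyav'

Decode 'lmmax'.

Shifts by position in unique: pos 0: u→e (+10), pos 1: n→z (+12), pos 2: i→s (+10), pos 3: q→c (+12) — repeating every 2. The shifts repeat in a cycle of length 2: positions 0,1,… shift by +10, +12, then the pattern repeats.
Decoding lmmax: l−10=b, m−12=a, m−10=c, a−12=o, x−10=n.

bacon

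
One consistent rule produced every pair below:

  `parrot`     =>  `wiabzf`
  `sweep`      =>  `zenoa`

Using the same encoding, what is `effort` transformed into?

Letter i (0-indexed) is shifted by i+7, so successive shifts are 7, 8, 9, ….
Applying it to effort: e+7=l, f+8=n, f+9=o, o+10=y, r+11=c, t+12=f.

lnoycf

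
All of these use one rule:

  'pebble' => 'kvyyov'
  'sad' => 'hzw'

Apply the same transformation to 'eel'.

Letters are reflected about the middle of the alphabet (position → 25−position): Atbash.
For eel: e↔v, e↔v, l↔o.

vvo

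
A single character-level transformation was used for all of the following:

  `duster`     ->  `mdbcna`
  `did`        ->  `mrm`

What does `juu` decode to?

Compare letters: d→m is +9, u→d is +9, s→b is +9 — a constant shift. Every letter moves 9 places later in the alphabet, wrapping around z→a.
Reversing it on juu: j−9=a, u−9=l, u−9=l.

all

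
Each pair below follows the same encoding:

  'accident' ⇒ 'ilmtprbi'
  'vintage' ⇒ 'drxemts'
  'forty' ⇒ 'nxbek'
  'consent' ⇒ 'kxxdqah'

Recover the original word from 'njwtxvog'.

familiar

In accident: a→i is +8, c→l is +9, c→m is +10, i→t is +11 — the shift increases by 1 each position. Letter i (0-indexed) is shifted by i+8, so successive shifts are 8, 9, 10, ….
Decoding njwtxvog: n−8=f, j−9=a, w−10=m, t−11=i, x−12=l, v−13=i, o−14=a, g−15=r.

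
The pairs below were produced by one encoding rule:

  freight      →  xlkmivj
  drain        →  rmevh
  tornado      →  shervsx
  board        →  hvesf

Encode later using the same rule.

Read the word backwards and shift each letter +4.
For later: reverse → retal; then shift: r+4=v, e+4=i, t+4=x, a+4=e, l+4=p.

vixep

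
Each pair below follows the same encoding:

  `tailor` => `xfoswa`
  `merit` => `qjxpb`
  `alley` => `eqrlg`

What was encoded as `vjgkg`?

In tailor: t→x is +4, a→f is +5, i→o is +6, l→s is +7 — the shift increases by 1 each position. The shift increases by 1 at each position, starting from +4: 4, 5, 6, ….
Undoing it on vjgkg: v−4=r, j−5=e, g−6=a, k−7=d, g−8=y.

ready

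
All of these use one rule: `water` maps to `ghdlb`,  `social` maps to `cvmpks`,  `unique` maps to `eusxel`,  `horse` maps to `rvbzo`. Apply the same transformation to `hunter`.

rbxaoy

Shifts by position in water: pos 0: w→g (+10), pos 1: a→h (+7), pos 2: t→d (+10), pos 3: e→l (+7) — repeating every 2. The shifts repeat in a cycle of length 2: positions 0,1,… shift by +10, +7, then the pattern repeats.
For hunter: h+10=r, u+7=b, n+10=x, t+7=a, e+10=o, r+7=y.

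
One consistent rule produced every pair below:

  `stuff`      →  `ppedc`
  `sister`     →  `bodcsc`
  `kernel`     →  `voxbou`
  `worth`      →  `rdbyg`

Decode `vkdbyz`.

The output letters match the input read backwards, each shifted +10: stuff reversed is ffuts. The word is reversed, then every letter is shifted forward by 10.
Undoing it on vkdbyz: shift back: v−10=l, k−10=a, d−10=t, b−10=r, y−10=o, z−10=p → latrop; then reverse → portal.

portal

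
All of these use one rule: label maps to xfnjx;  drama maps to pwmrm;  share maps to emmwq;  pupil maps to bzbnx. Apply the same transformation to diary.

Shifts by position in label: pos 0: l→x (+12), pos 1: a→f (+5), pos 2: b→n (+12), pos 3: e→j (+5) — repeating every 2. It's a Vigenère-style cipher with numeric key [12,5]: position i shifts by key[i mod 2].
Applying it to diary: d+12=p, i+5=n, a+12=m, r+5=w, y+12=k.

pnmwk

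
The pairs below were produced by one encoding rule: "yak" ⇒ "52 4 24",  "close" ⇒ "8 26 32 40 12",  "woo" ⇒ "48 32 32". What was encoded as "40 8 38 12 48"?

screw

y(#25)→52 and a(#1)→4: differences scale by 2, so n = 2·pos + 2. The formula is n = 2×(alphabet index, a=1) + 2.
Decoding 40 8 38 12 48: 40→(40−2)÷2=19=s, 8→(8−2)÷2=3=c, 38→(38−2)÷2=18=r, 12→(12−2)÷2=5=e, 48→(48−2)÷2=23=w.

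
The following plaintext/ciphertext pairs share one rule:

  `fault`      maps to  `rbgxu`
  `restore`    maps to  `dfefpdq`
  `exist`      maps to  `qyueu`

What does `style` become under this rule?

Shifts by position in fault: pos 0: f→r (+12), pos 1: a→b (+1), pos 2: u→g (+12), pos 3: l→x (+12), pos 4: t→u (+1) — repeating every 3. A repeating key of period 3 is used — shifts +12, +1, +12 over and over.
Applying it to style: s+12=e, t+1=u, y+12=k, l+12=x, e+1=f.

eukxf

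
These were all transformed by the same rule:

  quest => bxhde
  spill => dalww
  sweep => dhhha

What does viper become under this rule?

The shift depends on letter class: consonant q→b is +11, but vowel u→x is +3. Vowels shift forward by 3 and consonants shift forward by 11.
On viper: v(cons)+11=g, i(vowel)+3=l, p(cons)+11=a, e(vowel)+3=h, r(cons)+11=c.

glahc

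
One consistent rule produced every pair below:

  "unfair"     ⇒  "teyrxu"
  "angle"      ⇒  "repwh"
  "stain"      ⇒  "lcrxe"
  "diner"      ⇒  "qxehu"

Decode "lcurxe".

u(20)→t(19) and n(13)→e(4) fit y≡17x+17 (mod 26); the inverse of 17 mod 26 is 23. Each letter's alphabet position (a=0..z=25) is mapped through 17·x+17 mod 26 — an affine cipher.
Reversing it on lcurxe: l(11)→23·(11−17)≡18=s; c(2)→23·(2−17)≡19=t; u(20)→23·(20−17)≡17=r; r(17)→23·(17−17)≡0=a; x(23)→23·(23−17)≡8=i; e(4)→23·(4−17)≡13=n (all mod 26).

strain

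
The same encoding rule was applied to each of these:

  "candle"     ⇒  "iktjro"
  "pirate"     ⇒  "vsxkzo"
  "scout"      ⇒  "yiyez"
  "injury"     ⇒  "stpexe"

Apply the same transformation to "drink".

The shift depends on letter class: consonant c→i is +6, but vowel a→k is +10. Vowels shift forward by 10 and consonants shift forward by 6.
For drink: d(cons)+6=j, r(cons)+6=x, i(vowel)+10=s, n(cons)+6=t, k(cons)+6=q.

jxstq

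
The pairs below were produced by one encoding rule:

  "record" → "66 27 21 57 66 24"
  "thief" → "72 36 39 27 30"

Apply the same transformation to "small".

r(#18)→66 and e(#5)→27: differences scale by 3, so n = 3·pos + 12. With a=1..z=26, the number is 3·pos + 12.
Applying it to small: s=19→69, m=13→51, a=1→15, l=12→48, l=12→48.

69 51 15 48 48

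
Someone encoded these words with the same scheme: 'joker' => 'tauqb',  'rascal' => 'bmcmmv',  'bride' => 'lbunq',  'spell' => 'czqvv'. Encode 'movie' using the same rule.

The shift depends on letter class: consonant j→t is +10, but vowel o→a is +12. Vowels shift forward by 12 and consonants shift forward by 10.
Applying it to movie: m(cons)+10=w, o(vowel)+12=a, v(cons)+10=f, i(vowel)+12=u, e(vowel)+12=q.

wafuq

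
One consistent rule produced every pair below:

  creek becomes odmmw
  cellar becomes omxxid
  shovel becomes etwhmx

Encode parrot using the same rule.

biddwf

The shift depends on letter class: consonant c→o is +12, but vowel e→m is +8. The rule splits by letter class: vowels +8, consonants +12.
Applying it to parrot: p(cons)+12=b, a(vowel)+8=i, r(cons)+12=d, r(cons)+12=d, o(vowel)+8=w, t(cons)+12=f.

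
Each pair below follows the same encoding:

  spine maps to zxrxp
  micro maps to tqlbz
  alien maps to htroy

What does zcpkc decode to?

sugar

In spine: s→z is +7, p→x is +8, i→r is +9, n→x is +10 — the shift increases by 1 each position. Letter i (0-indexed) is shifted by i+7, so successive shifts are 7, 8, 9, ….
Decoding zcpkc: z−7=s, c−8=u, p−9=g, k−10=a, c−11=r.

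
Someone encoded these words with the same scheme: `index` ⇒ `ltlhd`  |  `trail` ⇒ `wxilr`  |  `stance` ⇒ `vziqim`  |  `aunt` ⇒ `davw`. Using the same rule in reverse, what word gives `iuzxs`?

forum

Shifts by position in index: pos 0: i→l (+3), pos 1: n→t (+6), pos 2: d→l (+8), pos 3: e→h (+3), pos 4: x→d (+6) — repeating every 3. The shifts repeat in a cycle of length 3: positions 0,1,… shift by +3, +6, +8, then the pattern repeats.
Decoding iuzxs: i−3=f, u−6=o, z−8=r, x−3=u, s−6=m.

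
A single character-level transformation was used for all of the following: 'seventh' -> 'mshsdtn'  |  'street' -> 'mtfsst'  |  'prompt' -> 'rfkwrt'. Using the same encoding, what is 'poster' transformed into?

rkmtsf

s(18)→m(12) and e(4)→s(18) fit y≡7x+16 (mod 26); the inverse of 7 mod 26 is 15. This is an affine cipher: with a=0,…,z=25, each position x becomes (7x+16) mod 26.
On poster: p(15)→7·15+16≡17=r; o(14)→7·14+16≡10=k; s(18)→7·18+16≡12=m; t(19)→7·19+16≡19=t; e(4)→7·4+16≡18=s; r(17)→7·17+16≡5=f (all mod 26).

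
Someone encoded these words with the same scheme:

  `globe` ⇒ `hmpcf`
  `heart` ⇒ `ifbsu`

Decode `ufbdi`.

Compare letters: g→h is +1, l→m is +1, o→p is +1 — a constant shift. Each letter is shifted forward by 1 in the alphabet (a Caesar shift of +1).
Decoding ufbdi: u−1=t, f−1=e, b−1=a, d−1=c, i−1=h.

teach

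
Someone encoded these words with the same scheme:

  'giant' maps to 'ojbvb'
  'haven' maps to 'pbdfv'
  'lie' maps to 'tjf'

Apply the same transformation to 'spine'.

The shift depends on letter class: consonant g→o is +8, but vowel i→j is +1. Two shifts are in play — +1 for a/e/i/o/u, +8 for every other letter.
For spine: s(cons)+8=a, p(cons)+8=x, i(vowel)+1=j, n(cons)+8=v, e(vowel)+1=f.

axjvf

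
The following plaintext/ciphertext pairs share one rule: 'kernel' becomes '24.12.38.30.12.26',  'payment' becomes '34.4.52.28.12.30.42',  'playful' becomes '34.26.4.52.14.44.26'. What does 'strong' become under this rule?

40.42.38.32.30.16

k(#11)→24 and e(#5)→12: differences scale by 2, so n = 2·pos + 2. With a=1..z=26, the number is 2·pos + 2.
Applying it to strong: s=19→40, t=20→42, r=18→38, o=15→32, n=14→30, g=7→16.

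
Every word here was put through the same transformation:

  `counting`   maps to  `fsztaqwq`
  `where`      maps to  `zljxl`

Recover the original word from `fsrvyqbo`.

comprise

In counting: c→f is +3, o→s is +4, u→z is +5, n→t is +6 — the shift increases by 1 each position. The shift increases by 1 at each position, starting from +3: 3, 4, 5, ….
Undoing it on fsrvyqbo: f−3=c, s−4=o, r−5=m, v−6=p, y−7=r, q−8=i, b−9=s, o−10=e.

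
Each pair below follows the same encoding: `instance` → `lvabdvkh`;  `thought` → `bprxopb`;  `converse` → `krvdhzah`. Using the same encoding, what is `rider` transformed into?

The shift depends on letter class: consonant n→v is +8, but vowel i→l is +3. The rule splits by letter class: vowels +3, consonants +8.
For rider: r(cons)+8=z, i(vowel)+3=l, d(cons)+8=l, e(vowel)+3=h, r(cons)+8=z.

zllhz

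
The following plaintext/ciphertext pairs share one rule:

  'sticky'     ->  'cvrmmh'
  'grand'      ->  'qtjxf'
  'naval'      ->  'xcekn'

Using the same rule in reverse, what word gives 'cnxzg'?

The shifts repeat in a cycle of length 3: positions 0,1,… shift by +10, +2, +9, then the pattern repeats.
Undoing it on cnxzg: c−10=s, n−2=l, x−9=o, z−10=p, g−2=e.

slope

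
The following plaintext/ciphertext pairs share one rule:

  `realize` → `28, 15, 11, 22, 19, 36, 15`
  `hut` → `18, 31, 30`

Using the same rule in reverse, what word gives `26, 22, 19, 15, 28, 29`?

r is letter #18 and maps to 28: an offset of 10. Letters become their 1-based position plus 10 (so a→11, b→12, …).
Decoding 26, 22, 19, 15, 28, 29: 26→(26−10)÷1=16=p, 22→(22−10)÷1=12=l, 19→(19−10)÷1=9=i, 15→(15−10)÷1=5=e, 28→(28−10)÷1=18=r, 29→(29−10)÷1=19=s.

pliers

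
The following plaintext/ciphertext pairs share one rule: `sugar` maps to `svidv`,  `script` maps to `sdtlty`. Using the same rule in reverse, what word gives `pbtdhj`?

In sugar: s→s is +0, u→v is +1, g→i is +2, a→d is +3 — the shift increases by 1 each position. The shift increases by 1 at each position, starting from +0: 0, 1, 2, ….
Decoding pbtdhj: p−0=p, b−1=a, t−2=r, d−3=a, h−4=d, j−5=e.

parade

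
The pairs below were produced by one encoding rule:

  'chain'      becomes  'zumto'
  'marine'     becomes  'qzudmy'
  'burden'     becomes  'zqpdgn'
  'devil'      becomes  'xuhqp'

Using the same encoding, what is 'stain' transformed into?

zumfe

Two steps: reverse the string, then apply a Caesar shift of +12.
On stain: reverse → niats; then shift: n+12=z, i+12=u, a+12=m, t+12=f, s+12=e.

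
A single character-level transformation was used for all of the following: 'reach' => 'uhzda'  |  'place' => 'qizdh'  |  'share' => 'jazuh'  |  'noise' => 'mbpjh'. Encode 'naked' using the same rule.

Each letter's alphabet position (a=0..z=25) is mapped through 15·x+25 mod 26 — an affine cipher.
On naked: n(13)→15·13+25≡12=m; a(0)→15·0+25≡25=z; k(10)→15·10+25≡19=t; e(4)→15·4+25≡7=h; d(3)→15·3+25≡18=s (all mod 26).

mzths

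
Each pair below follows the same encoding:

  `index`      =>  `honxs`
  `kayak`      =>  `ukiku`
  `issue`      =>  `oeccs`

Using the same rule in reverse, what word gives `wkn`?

Two steps: reverse the string, then apply a Caesar shift of +10.
Undoing it on wkn: shift back: w−10=m, k−10=a, n−10=d → mad; then reverse → dam.

dam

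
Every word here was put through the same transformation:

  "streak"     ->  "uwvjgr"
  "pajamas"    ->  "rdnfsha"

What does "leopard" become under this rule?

nhsugyl

In streak: s→u is +2, t→w is +3, r→v is +4, e→j is +5 — the shift increases by 1 each position. The shift increases by 1 at each position, starting from +2: 2, 3, 4, ….
On leopard: l+2=n, e+3=h, o+4=s, p+5=u, a+6=g, r+7=y, d+8=l.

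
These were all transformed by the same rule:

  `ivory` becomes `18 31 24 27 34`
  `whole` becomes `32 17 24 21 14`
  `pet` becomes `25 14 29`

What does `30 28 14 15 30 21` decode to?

useful

i is letter #9 and maps to 18: an offset of 9. Letters become their 1-based position plus 9 (so a→10, b→11, …).
Undoing it on 30 28 14 15 30 21: 30→(30−9)÷1=21=u, 28→(28−9)÷1=19=s, 14→(14−9)÷1=5=e, 15→(15−9)÷1=6=f, 30→(30−9)÷1=21=u, 21→(21−9)÷1=12=l.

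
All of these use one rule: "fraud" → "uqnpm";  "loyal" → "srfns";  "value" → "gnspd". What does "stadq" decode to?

liner

f(5)→u(20) and r(17)→q(16) fit y≡17x+13 (mod 26); the inverse of 17 mod 26 is 23. This is an affine cipher: with a=0,…,z=25, each position x becomes (17x+13) mod 26.
Undoing it on stadq: s(18)→23·(18−13)≡11=l; t(19)→23·(19−13)≡8=i; a(0)→23·(0−13)≡13=n; d(3)→23·(3−13)≡4=e; q(16)→23·(16−13)≡17=r (all mod 26).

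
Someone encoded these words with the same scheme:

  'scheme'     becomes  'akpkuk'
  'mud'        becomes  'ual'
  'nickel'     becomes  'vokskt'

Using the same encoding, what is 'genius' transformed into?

The shift depends on letter class: consonant s→a is +8, but vowel e→k is +6. Vowels shift forward by 6 and consonants shift forward by 8.
For genius: g(cons)+8=o, e(vowel)+6=k, n(cons)+8=v, i(vowel)+6=o, u(vowel)+6=a, s(cons)+8=a.

okvoaa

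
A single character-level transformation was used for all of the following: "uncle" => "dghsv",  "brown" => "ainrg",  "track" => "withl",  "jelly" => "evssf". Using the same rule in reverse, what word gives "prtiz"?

u(20)→d(3) and n(13)→g(6) fit y≡7x+19 (mod 26); the inverse of 7 mod 26 is 15. Each letter's alphabet position (a=0..z=25) is mapped through 7·x+19 mod 26 — an affine cipher.
Undoing it on prtiz: p(15)→15·(15−19)≡18=s; r(17)→15·(17−19)≡22=w; t(19)→15·(19−19)≡0=a; i(8)→15·(8−19)≡17=r; z(25)→15·(25−19)≡12=m (all mod 26).

swarm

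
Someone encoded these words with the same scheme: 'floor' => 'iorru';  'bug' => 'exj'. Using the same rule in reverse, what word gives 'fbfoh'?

cycle

This is a Caesar cipher with shift 3.
Undoing it on fbfoh: f−3=c, b−3=y, f−3=c, o−3=l, h−3=e.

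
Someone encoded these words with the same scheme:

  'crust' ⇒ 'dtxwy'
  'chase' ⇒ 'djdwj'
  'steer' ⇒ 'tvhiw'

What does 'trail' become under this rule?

utdmq

In crust: c→d is +1, r→t is +2, u→x is +3, s→w is +4 — the shift increases by 1 each position. Each letter shifts forward by (position + 1), i.e. 1, 2, 3, … — the shift grows by one for each successive letter.
For trail: t+1=u, r+2=t, a+3=d, i+4=m, l+5=q.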